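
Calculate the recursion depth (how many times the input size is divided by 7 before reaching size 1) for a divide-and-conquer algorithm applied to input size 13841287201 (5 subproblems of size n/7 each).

For divide and conquer with division factor 7:

Problem sizes at each level:
Level 0: 13841287201
Level 1: 1977326743
Level 2: 282475249
Level 3: 40353607
Level 4: 5764801
Level 5: 823543
Level 6: 117649
Level 7: 16807
Level 8: 2401
Level 9: 343
Level 10: 49
Level 11: 7
Level 12: 1

The root is level 0 and the size-1 base case is level 12 (the tree spans levels 0 through 12, i.e. 13 levels counting the root), so the depth is the number of divisions: log_7(13841287201) = 12

The recursion tree depth is log_7(13841287201) = 12. At each level, the problem size is divided by 7, so it takes 12 divisions to reduce to a base case of size 1. The algorithm makes 5 recursive calls at each level.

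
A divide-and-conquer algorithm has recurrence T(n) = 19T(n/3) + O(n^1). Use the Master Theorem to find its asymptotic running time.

Master Theorem for T(n) = 19T(n/3) + O(n^1):

a = 19, b = 3, c = 1
log_b(a) = log_3(19) = 2.6801

Case 1: c = 1 < log_3(19) = 2.6801
T(n) = O(n^(log_3 19))

For T(n) = 19T(n/3) + O(n^1): log_3(19) = 2.6801. This is Case 1 of the Master Theorem (c < log_b(a), work dominated by leaves), giving O(n^(log_3 19)).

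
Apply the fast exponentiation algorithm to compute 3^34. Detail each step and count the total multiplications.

Computing 3^34 by squaring (build up from 3^1; each line after the first costs one multiplication):

3^1 = 3
3^2 = (3^1)^2 = 3^2 = 9
3^4 = (3^2)^2 = 9^2 = 81
3^8 = (3^4)^2 = 81^2 = 6561
3^16 = (3^8)^2 = 6561^2 = 43046721
3^17 = 3 * 3^16 = 3 * 43046721 = 129140163
3^34 = (3^17)^2 = 129140163^2 = 16677181699666569

Result: 16677181699666569
Multiplications needed: 6 (6 lines after 3^1)

3^34 = 16677181699666569. Using exponentiation by squaring, this requires 6 multiplications. The key idea: if the exponent is even, square the half-power; if odd, multiply by the base once.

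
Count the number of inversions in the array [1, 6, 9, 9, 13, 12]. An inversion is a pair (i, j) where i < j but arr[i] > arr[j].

Finding inversions in [1, 6, 9, 9, 13, 12]:

(4, 5): arr[4]=13 > arr[5]=12

Total inversions: 1

The array has 1 inversion(s): (4,5). Each pair (i,j) satisfies i < j and arr[i] > arr[j].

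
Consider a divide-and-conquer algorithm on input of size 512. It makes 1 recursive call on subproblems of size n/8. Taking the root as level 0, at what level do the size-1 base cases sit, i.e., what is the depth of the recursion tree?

For divide and conquer with division factor 8:

Problem sizes at each level:
Level 0: 512
Level 1: 64
Level 2: 8
Level 3: 1

The root is level 0 and the size-1 base case is level 3 (the tree spans levels 0 through 3, i.e. 4 levels counting the root), so the depth is the number of divisions: log_8(512) = 3

The recursion tree depth is log_8(512) = 3. At each level, the problem size is divided by 8, so it takes 3 divisions to reduce to a base case of size 1. The algorithm makes 1 recursive call at each level.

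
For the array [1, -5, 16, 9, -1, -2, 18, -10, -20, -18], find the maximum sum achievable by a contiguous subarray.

Using Kadane's algorithm on [1, -5, 16, 9, -1, -2, 18, -10, -20, -18]:

Scanning through the array:
Position 1 (value -5): max_ending_here = -4, max_so_far = 1
Position 2 (value 16): max_ending_here = 16, max_so_far = 16
Position 3 (value 9): max_ending_here = 25, max_so_far = 25
Position 4 (value -1): max_ending_here = 24, max_so_far = 25
Position 5 (value -2): max_ending_here = 22, max_so_far = 25
Position 6 (value 18): max_ending_here = 40, max_so_far = 40
Position 7 (value -10): max_ending_here = 30, max_so_far = 40
Position 8 (value -20): max_ending_here = 10, max_so_far = 40
Position 9 (value -18): max_ending_here = -8, max_so_far = 40

Maximum subarray: [16, 9, -1, -2, 18]
Maximum sum: 40

The maximum subarray is [16, 9, -1, -2, 18] with sum 40. This subarray runs from index 2 to index 6.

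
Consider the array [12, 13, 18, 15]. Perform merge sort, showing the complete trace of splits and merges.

Merge sort trace:

Split: [12, 13, 18, 15] -> [12, 13] and [18, 15]
  Split: [12, 13] -> [12] and [13]
  Merge: [12] + [13] -> [12, 13]
  Split: [18, 15] -> [18] and [15]
  Merge: [18] + [15] -> [15, 18]
Merge: [12, 13] + [15, 18] -> [12, 13, 15, 18]

Final sorted array: [12, 13, 15, 18]

The merge sort proceeds by recursively splitting the array and merging sorted halves.
After all merges, the sorted array is [12, 13, 15, 18].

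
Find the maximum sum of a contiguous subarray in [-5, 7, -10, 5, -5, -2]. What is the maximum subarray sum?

Using Kadane's algorithm on [-5, 7, -10, 5, -5, -2]:

Scanning through the array:
Position 1 (value 7): max_ending_here = 7, max_so_far = 7
Position 2 (value -10): max_ending_here = -3, max_so_far = 7
Position 3 (value 5): max_ending_here = 5, max_so_far = 7
Position 4 (value -5): max_ending_here = 0, max_so_far = 7
Position 5 (value -2): max_ending_here = -2, max_so_far = 7

Maximum subarray: [7]
Maximum sum: 7

The maximum subarray is [7] with sum 7. This subarray runs from index 1 to index 1.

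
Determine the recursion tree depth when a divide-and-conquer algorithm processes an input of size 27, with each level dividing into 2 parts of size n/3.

For divide and conquer with division factor 3:

Problem sizes at each level:
Level 0: 27
Level 1: 9
Level 2: 3
Level 3: 1

The root is level 0 and the size-1 base case is level 3 (the tree spans levels 0 through 3, i.e. 4 levels counting the root), so the depth is the number of divisions: log_3(27) = 3

The recursion tree depth is log_3(27) = 3. At each level, the problem size is divided by 3, so it takes 3 divisions to reduce to a base case of size 1. The algorithm makes 2 recursive calls at each level.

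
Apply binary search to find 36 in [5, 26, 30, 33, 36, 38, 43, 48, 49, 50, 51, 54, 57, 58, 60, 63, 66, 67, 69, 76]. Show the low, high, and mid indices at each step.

Binary search for 36 in [5, 26, 30, 33, 36, 38, 43, 48, 49, 50, 51, 54, 57, 58, 60, 63, 66, 67, 69, 76]:

lo=0, hi=19, mid=9, arr[mid]=50 -> 50 > 36, search left half
lo=0, hi=8, mid=4, arr[mid]=36 -> Found target at index 4!

Binary search finds 36 at index 4 after 2 comparisons. The search repeatedly halves the search space by comparing with the middle element.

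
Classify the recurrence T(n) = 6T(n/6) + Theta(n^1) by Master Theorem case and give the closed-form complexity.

Master Theorem for T(n) = 6T(n/6) + O(n^1):

a = 6, b = 6, c = 1
log_b(a) = log_6(6) = 1.0000

Case 2: c = 1 = log_6(6) = 1.0000
T(n) = O(n^1 log n) = O(n log n)

For T(n) = 6T(n/6) + O(n^1): log_6(6) = 1.0000. This is Case 2 of the Master Theorem (c = log_b(a), equal work at all levels), giving O(n log n).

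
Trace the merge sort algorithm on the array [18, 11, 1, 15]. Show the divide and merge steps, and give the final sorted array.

Merge sort trace:

Split: [18, 11, 1, 15] -> [18, 11] and [1, 15]
  Split: [18, 11] -> [18] and [11]
  Merge: [18] + [11] -> [11, 18]
  Split: [1, 15] -> [1] and [15]
  Merge: [1] + [15] -> [1, 15]
Merge: [11, 18] + [1, 15] -> [1, 11, 15, 18]

Final sorted array: [1, 11, 15, 18]

The merge sort proceeds by recursively splitting the array and merging sorted halves.
After all merges, the sorted array is [1, 11, 15, 18].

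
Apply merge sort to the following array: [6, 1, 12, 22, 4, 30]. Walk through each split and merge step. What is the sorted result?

Merge sort trace:

Split: [6, 1, 12, 22, 4, 30] -> [6, 1, 12] and [22, 4, 30]
  Split: [6, 1, 12] -> [6] and [1, 12]
    Split: [1, 12] -> [1] and [12]
    Merge: [1] + [12] -> [1, 12]
  Merge: [6] + [1, 12] -> [1, 6, 12]
  Split: [22, 4, 30] -> [22] and [4, 30]
    Split: [4, 30] -> [4] and [30]
    Merge: [4] + [30] -> [4, 30]
  Merge: [22] + [4, 30] -> [4, 22, 30]
Merge: [1, 6, 12] + [4, 22, 30] -> [1, 4, 6, 12, 22, 30]

Final sorted array: [1, 4, 6, 12, 22, 30]

The merge sort proceeds by recursively splitting the array and merging sorted halves.
After all merges, the sorted array is [1, 4, 6, 12, 22, 30].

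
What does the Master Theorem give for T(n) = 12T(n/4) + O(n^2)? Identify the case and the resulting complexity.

Master Theorem for T(n) = 12T(n/4) + O(n^2):

a = 12, b = 4, c = 2
log_b(a) = log_4(12) = 1.7925

Case 3: c = 2 > log_4(12) = 1.7925
T(n) = O(n^2) = O(n^2)

For T(n) = 12T(n/4) + O(n^2): log_4(12) = 1.7925. This is Case 3 of the Master Theorem (c > log_b(a), work dominated by root), giving O(n^2).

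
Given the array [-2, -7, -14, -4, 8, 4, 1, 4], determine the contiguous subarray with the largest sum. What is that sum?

Using Kadane's algorithm on [-2, -7, -14, -4, 8, 4, 1, 4]:

Scanning through the array:
Position 1 (value -7): max_ending_here = -7, max_so_far = -2
Position 2 (value -14): max_ending_here = -14, max_so_far = -2
Position 3 (value -4): max_ending_here = -4, max_so_far = -2
Position 4 (value 8): max_ending_here = 8, max_so_far = 8
Position 5 (value 4): max_ending_here = 12, max_so_far = 12
Position 6 (value 1): max_ending_here = 13, max_so_far = 13
Position 7 (value 4): max_ending_here = 17, max_so_far = 17

Maximum subarray: [8, 4, 1, 4]
Maximum sum: 17

The maximum subarray is [8, 4, 1, 4] with sum 17. This subarray runs from index 4 to index 7.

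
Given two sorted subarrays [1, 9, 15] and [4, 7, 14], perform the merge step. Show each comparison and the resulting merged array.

Merging process:

Compare 1 vs 4: take 1 from left. Merged: [1]
Compare 9 vs 4: take 4 from right. Merged: [1, 4]
Compare 9 vs 7: take 7 from right. Merged: [1, 4, 7]
Compare 9 vs 14: take 9 from left. Merged: [1, 4, 7, 9]
Compare 15 vs 14: take 14 from right. Merged: [1, 4, 7, 9, 14]
Append remaining from left: [15]. Merged: [1, 4, 7, 9, 14, 15]

Final merged array: [1, 4, 7, 9, 14, 15]
Total comparisons: 5

The merged array is [1, 4, 7, 9, 14, 15], requiring 5 comparisons. The merge step runs in O(n) time where n is the total number of elements.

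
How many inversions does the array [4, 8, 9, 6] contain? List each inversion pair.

Finding inversions in [4, 8, 9, 6]:

(1, 3): arr[1]=8 > arr[3]=6
(2, 3): arr[2]=9 > arr[3]=6

Total inversions: 2

The array has 2 inversion(s): (1,3), (2,3). Each pair (i,j) satisfies i < j and arr[i] > arr[j].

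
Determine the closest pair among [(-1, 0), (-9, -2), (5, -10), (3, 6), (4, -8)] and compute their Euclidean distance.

Computing all pairwise distances among 5 points:

d((-1, 0), (-9, -2)) = 8.2462
d((-1, 0), (5, -10)) = 11.6619
d((-1, 0), (3, 6)) = 7.2111
d((-1, 0), (4, -8)) = 9.434
d((-9, -2), (5, -10)) = 16.1245
d((-9, -2), (3, 6)) = 14.4222
d((-9, -2), (4, -8)) = 14.3178
d((5, -10), (3, 6)) = 16.1245
d((5, -10), (4, -8)) = 2.2361 <-- minimum
d((3, 6), (4, -8)) = 14.0357

Closest pair: (5, -10) and (4, -8) with distance 2.2361

The closest pair is (5, -10) and (4, -8) with Euclidean distance 2.2361. For 5 points, brute-force pairwise comparison is shown above. For large n, the divide-and-conquer algorithm (sort by x, recurse on halves, check the dividing strip) achieves O(n log n).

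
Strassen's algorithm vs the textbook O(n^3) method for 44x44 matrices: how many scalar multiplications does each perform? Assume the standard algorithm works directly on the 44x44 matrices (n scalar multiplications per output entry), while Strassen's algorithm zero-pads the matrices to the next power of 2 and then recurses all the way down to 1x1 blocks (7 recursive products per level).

Matrix multiplication for 44x44 matrices:

Strassen's algorithm requires power-of-2 dimensions. Pad 44x44 to 64x64 (next power of 2).

Standard algorithm: 44^3 = 85184 multiplications
Strassen's algorithm: 7^(log2(64)) = 7^6 = 117649 multiplications
Difference: 85184 - 117649 = -32465 (Strassen uses MORE here due to padding overhead — for small or just-over-power-of-2 n, padding can outweigh the per-level savings)

Standard: 85184 multiplications (44^3). Strassen: 117649 multiplications (7^6, after padding to 64x64). Strassen reduces 8 recursive multiplications to 7 at each level.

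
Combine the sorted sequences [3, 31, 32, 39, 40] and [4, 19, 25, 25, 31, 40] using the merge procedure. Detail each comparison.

Merging process:

Compare 3 vs 4: take 3 from left. Merged: [3]
Compare 31 vs 4: take 4 from right. Merged: [3, 4]
Compare 31 vs 19: take 19 from right. Merged: [3, 4, 19]
Compare 31 vs 25: take 25 from right. Merged: [3, 4, 19, 25]
Compare 31 vs 25: take 25 from right. Merged: [3, 4, 19, 25, 25]
Compare 31 vs 31: take 31 from left. Merged: [3, 4, 19, 25, 25, 31]
Compare 32 vs 31: take 31 from right. Merged: [3, 4, 19, 25, 25, 31, 31]
Compare 32 vs 40: take 32 from left. Merged: [3, 4, 19, 25, 25, 31, 31, 32]
Compare 39 vs 40: take 39 from left. Merged: [3, 4, 19, 25, 25, 31, 31, 32, 39]
Compare 40 vs 40: take 40 from left. Merged: [3, 4, 19, 25, 25, 31, 31, 32, 39, 40]
Append remaining from right: [40]. Merged: [3, 4, 19, 25, 25, 31, 31, 32, 39, 40, 40]

Final merged array: [3, 4, 19, 25, 25, 31, 31, 32, 39, 40, 40]
Total comparisons: 10

The merged array is [3, 4, 19, 25, 25, 31, 31, 32, 39, 40, 40], requiring 10 comparisons. The merge step runs in O(n) time where n is the total number of elements.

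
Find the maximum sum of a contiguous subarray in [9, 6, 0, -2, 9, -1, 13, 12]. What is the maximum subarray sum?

Using Kadane's algorithm on [9, 6, 0, -2, 9, -1, 13, 12]:

Scanning through the array:
Position 1 (value 6): max_ending_here = 15, max_so_far = 15
Position 2 (value 0): max_ending_here = 15, max_so_far = 15
Position 3 (value -2): max_ending_here = 13, max_so_far = 15
Position 4 (value 9): max_ending_here = 22, max_so_far = 22
Position 5 (value -1): max_ending_here = 21, max_so_far = 22
Position 6 (value 13): max_ending_here = 34, max_so_far = 34
Position 7 (value 12): max_ending_here = 46, max_so_far = 46

Maximum subarray: [9, 6, 0, -2, 9, -1, 13, 12]
Maximum sum: 46

The maximum subarray is [9, 6, 0, -2, 9, -1, 13, 12] with sum 46. This subarray runs from index 0 to index 7.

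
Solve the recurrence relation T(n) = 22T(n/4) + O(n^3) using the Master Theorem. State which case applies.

Master Theorem for T(n) = 22T(n/4) + O(n^3):

a = 22, b = 4, c = 3
log_b(a) = log_4(22) = 2.2297

Case 3: c = 3 > log_4(22) = 2.2297
T(n) = O(n^3) = O(n^3)

For T(n) = 22T(n/4) + O(n^3): log_4(22) = 2.2297. This is Case 3 of the Master Theorem (c > log_b(a), work dominated by root), giving O(n^3).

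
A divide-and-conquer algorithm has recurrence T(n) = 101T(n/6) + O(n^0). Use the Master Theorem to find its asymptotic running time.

Master Theorem for T(n) = 101T(n/6) + O(n^0):

a = 101, b = 6, c = 0
log_b(a) = log_6(101) = 2.5757

Case 1: c = 0 < log_6(101) = 2.5757
T(n) = O(n^(log_6 101))

For T(n) = 101T(n/6) + O(n^0): log_6(101) = 2.5757. This is Case 1 of the Master Theorem (c < log_b(a), work dominated by leaves), giving O(n^(log_6 101)).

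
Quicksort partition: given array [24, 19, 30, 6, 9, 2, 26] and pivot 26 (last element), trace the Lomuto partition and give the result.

Lomuto partition with pivot = 26:

Initial array: [24, 19, 30, 6, 9, 2, 26]

arr[0]=24 <= 26: swap with position 0, array becomes [24, 19, 30, 6, 9, 2, 26]
arr[1]=19 <= 26: swap with position 1, array becomes [24, 19, 30, 6, 9, 2, 26]
arr[2]=30 > 26: no swap
arr[3]=6 <= 26: swap with position 2, array becomes [24, 19, 6, 30, 9, 2, 26]
arr[4]=9 <= 26: swap with position 3, array becomes [24, 19, 6, 9, 30, 2, 26]
arr[5]=2 <= 26: swap with position 4, array becomes [24, 19, 6, 9, 2, 30, 26]

Place pivot at position 5: [24, 19, 6, 9, 2, 26, 30]
Pivot position: 5

After partitioning with pivot 26, the array becomes [24, 19, 6, 9, 2, 26, 30]. The pivot is placed at index 5. All elements to the left of the pivot are <= 26, and all elements to the right are > 26.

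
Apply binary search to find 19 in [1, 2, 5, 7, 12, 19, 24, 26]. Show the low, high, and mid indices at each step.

Binary search for 19 in [1, 2, 5, 7, 12, 19, 24, 26]:

lo=0, hi=7, mid=3, arr[mid]=7 -> 7 < 19, search right half
lo=4, hi=7, mid=5, arr[mid]=19 -> Found target at index 5!

Binary search finds 19 at index 5 after 2 comparisons. The search repeatedly halves the search space by comparing with the middle element.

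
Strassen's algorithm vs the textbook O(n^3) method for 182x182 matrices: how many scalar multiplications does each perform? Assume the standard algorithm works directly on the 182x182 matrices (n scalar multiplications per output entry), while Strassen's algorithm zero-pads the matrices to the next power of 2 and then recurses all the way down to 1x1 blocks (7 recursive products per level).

Matrix multiplication for 182x182 matrices:

Strassen's algorithm requires power-of-2 dimensions. Pad 182x182 to 256x256 (next power of 2).

Standard algorithm: 182^3 = 6028568 multiplications
Strassen's algorithm: 7^(log2(256)) = 7^8 = 5764801 multiplications
Savings: 6028568 - 5764801 = 263767 multiplications

Standard: 6028568 multiplications (182^3). Strassen: 5764801 multiplications (7^8, after padding to 256x256). Strassen reduces 8 recursive multiplications to 7 at each level.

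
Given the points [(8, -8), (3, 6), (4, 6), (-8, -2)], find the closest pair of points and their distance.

Computing all pairwise distances among 4 points:

d((8, -8), (3, 6)) = 14.8661
d((8, -8), (4, 6)) = 14.5602
d((8, -8), (-8, -2)) = 17.088
d((3, 6), (4, 6)) = 1.0 <-- minimum
d((3, 6), (-8, -2)) = 13.6015
d((4, 6), (-8, -2)) = 14.4222

Closest pair: (3, 6) and (4, 6) with distance 1.0

The closest pair is (3, 6) and (4, 6) with Euclidean distance 1.0. For 4 points, brute-force pairwise comparison is shown above. For large n, the divide-and-conquer algorithm (sort by x, recurse on halves, check the dividing strip) achieves O(n log n).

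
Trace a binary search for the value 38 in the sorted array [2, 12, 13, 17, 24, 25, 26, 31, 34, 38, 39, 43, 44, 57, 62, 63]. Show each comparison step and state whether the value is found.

Binary search for 38 in [2, 12, 13, 17, 24, 25, 26, 31, 34, 38, 39, 43, 44, 57, 62, 63]:

lo=0, hi=15, mid=7, arr[mid]=31 -> 31 < 38, search right half
lo=8, hi=15, mid=11, arr[mid]=43 -> 43 > 38, search left half
lo=8, hi=10, mid=9, arr[mid]=38 -> Found target at index 9!

Binary search finds 38 at index 9 after 3 comparisons. The search repeatedly halves the search space by comparing with the middle element.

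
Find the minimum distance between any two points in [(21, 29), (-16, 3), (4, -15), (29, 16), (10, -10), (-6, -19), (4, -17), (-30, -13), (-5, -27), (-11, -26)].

Computing all pairwise distances among 10 points:

d((21, 29), (-16, 3)) = 45.2217
d((21, 29), (4, -15)) = 47.1699
d((21, 29), (29, 16)) = 15.2643
d((21, 29), (10, -10)) = 40.5216
d((21, 29), (-6, -19)) = 55.0727
d((21, 29), (4, -17)) = 49.0408
d((21, 29), (-30, -13)) = 66.0681
d((21, 29), (-5, -27)) = 61.7414
d((21, 29), (-11, -26)) = 63.6318
d((-16, 3), (4, -15)) = 26.9072
d((-16, 3), (29, 16)) = 46.8402
d((-16, 3), (10, -10)) = 29.0689
d((-16, 3), (-6, -19)) = 24.1661
d((-16, 3), (4, -17)) = 28.2843
d((-16, 3), (-30, -13)) = 21.2603
d((-16, 3), (-5, -27)) = 31.9531
d((-16, 3), (-11, -26)) = 29.4279
d((4, -15), (29, 16)) = 39.8246
d((4, -15), (10, -10)) = 7.8102
d((4, -15), (-6, -19)) = 10.7703
d((4, -15), (4, -17)) = 2.0 <-- minimum
d((4, -15), (-30, -13)) = 34.0588
d((4, -15), (-5, -27)) = 15.0
d((4, -15), (-11, -26)) = 18.6011
d((29, 16), (10, -10)) = 32.2025
d((29, 16), (-6, -19)) = 49.4975
d((29, 16), (4, -17)) = 41.4005
d((29, 16), (-30, -13)) = 65.7419
d((29, 16), (-5, -27)) = 54.8179
d((29, 16), (-11, -26)) = 58.0
d((10, -10), (-6, -19)) = 18.3576
d((10, -10), (4, -17)) = 9.2195
d((10, -10), (-30, -13)) = 40.1123
d((10, -10), (-5, -27)) = 22.6716
d((10, -10), (-11, -26)) = 26.4008
d((-6, -19), (4, -17)) = 10.198
d((-6, -19), (-30, -13)) = 24.7386
d((-6, -19), (-5, -27)) = 8.0623
d((-6, -19), (-11, -26)) = 8.6023
d((4, -17), (-30, -13)) = 34.2345
d((4, -17), (-5, -27)) = 13.4536
d((4, -17), (-11, -26)) = 17.4929
d((-30, -13), (-5, -27)) = 28.6531
d((-30, -13), (-11, -26)) = 23.0217
d((-5, -27), (-11, -26)) = 6.0828

Closest pair: (4, -15) and (4, -17) with distance 2.0

The closest pair is (4, -15) and (4, -17) with Euclidean distance 2.0. For 10 points, brute-force pairwise comparison is shown above. For large n, the divide-and-conquer algorithm (sort by x, recurse on halves, check the dividing strip) achieves O(n log n).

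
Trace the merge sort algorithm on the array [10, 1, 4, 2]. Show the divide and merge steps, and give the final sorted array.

Merge sort trace:

Split: [10, 1, 4, 2] -> [10, 1] and [4, 2]
  Split: [10, 1] -> [10] and [1]
  Merge: [10] + [1] -> [1, 10]
  Split: [4, 2] -> [4] and [2]
  Merge: [4] + [2] -> [2, 4]
Merge: [1, 10] + [2, 4] -> [1, 2, 4, 10]

Final sorted array: [1, 2, 4, 10]

The merge sort proceeds by recursively splitting the array and merging sorted halves.
After all merges, the sorted array is [1, 2, 4, 10].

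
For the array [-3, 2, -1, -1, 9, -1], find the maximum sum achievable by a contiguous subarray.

Using Kadane's algorithm on [-3, 2, -1, -1, 9, -1]:

Scanning through the array:
Position 1 (value 2): max_ending_here = 2, max_so_far = 2
Position 2 (value -1): max_ending_here = 1, max_so_far = 2
Position 3 (value -1): max_ending_here = 0, max_so_far = 2
Position 4 (value 9): max_ending_here = 9, max_so_far = 9
Position 5 (value -1): max_ending_here = 8, max_so_far = 9

Maximum subarray: [2, -1, -1, 9]
Maximum sum: 9

The maximum subarray is [2, -1, -1, 9] with sum 9. This subarray runs from index 1 to index 4.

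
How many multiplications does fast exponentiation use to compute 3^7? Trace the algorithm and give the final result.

Computing 3^7 by squaring (build up from 3^1; each line after the first costs one multiplication):

3^1 = 3
3^2 = (3^1)^2 = 3^2 = 9
3^3 = 3 * 3^2 = 3 * 9 = 27
3^6 = (3^3)^2 = 27^2 = 729
3^7 = 3 * 3^6 = 3 * 729 = 2187

Result: 2187
Multiplications needed: 4 (4 lines after 3^1)

3^7 = 2187. Using exponentiation by squaring, this requires 4 multiplications. The key idea: if the exponent is even, square the half-power; if odd, multiply by the base once.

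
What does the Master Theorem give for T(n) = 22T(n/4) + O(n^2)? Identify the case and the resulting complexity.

Master Theorem for T(n) = 22T(n/4) + O(n^2):

a = 22, b = 4, c = 2
log_b(a) = log_4(22) = 2.2297

Case 1: c = 2 < log_4(22) = 2.2297
T(n) = O(n^(log_4 22))

For T(n) = 22T(n/4) + O(n^2): log_4(22) = 2.2297. This is Case 1 of the Master Theorem (c < log_b(a), work dominated by leaves), giving O(n^(log_4 22)).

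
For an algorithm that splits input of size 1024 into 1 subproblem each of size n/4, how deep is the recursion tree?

For divide and conquer with division factor 4:

Problem sizes at each level:
Level 0: 1024
Level 1: 256
Level 2: 64
Level 3: 16
Level 4: 4
Level 5: 1

The root is level 0 and the size-1 base case is level 5 (the tree spans levels 0 through 5, i.e. 6 levels counting the root), so the depth is the number of divisions: log_4(1024) = 5

The recursion tree depth is log_4(1024) = 5. At each level, the problem size is divided by 4, so it takes 5 divisions to reduce to a base case of size 1. The algorithm makes 1 recursive call at each level.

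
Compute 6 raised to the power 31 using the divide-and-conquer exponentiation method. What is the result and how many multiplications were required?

Computing 6^31 by squaring (build up from 6^1; each line after the first costs one multiplication):

6^1 = 6
6^2 = (6^1)^2 = 6^2 = 36
6^3 = 6 * 6^2 = 6 * 36 = 216
6^6 = (6^3)^2 = 216^2 = 46656
6^7 = 6 * 6^6 = 6 * 46656 = 279936
6^14 = (6^7)^2 = 279936^2 = 78364164096
6^15 = 6 * 6^14 = 6 * 78364164096 = 470184984576
6^30 = (6^15)^2 = 470184984576^2 = 221073919720733357899776
6^31 = 6 * 6^30 = 6 * 221073919720733357899776 = 1326443518324400147398656

Result: 1326443518324400147398656
Multiplications needed: 8 (8 lines after 6^1)

6^31 = 1326443518324400147398656. Using exponentiation by squaring, this requires 8 multiplications. The key idea: if the exponent is even, square the half-power; if odd, multiply by the base once.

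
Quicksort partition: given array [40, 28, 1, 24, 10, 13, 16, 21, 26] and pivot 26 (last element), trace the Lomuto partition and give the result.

Lomuto partition with pivot = 26:

Initial array: [40, 28, 1, 24, 10, 13, 16, 21, 26]

arr[0]=40 > 26: no swap
arr[1]=28 > 26: no swap
arr[2]=1 <= 26: swap with position 0, array becomes [1, 28, 40, 24, 10, 13, 16, 21, 26]
arr[3]=24 <= 26: swap with position 1, array becomes [1, 24, 40, 28, 10, 13, 16, 21, 26]
arr[4]=10 <= 26: swap with position 2, array becomes [1, 24, 10, 28, 40, 13, 16, 21, 26]
arr[5]=13 <= 26: swap with position 3, array becomes [1, 24, 10, 13, 40, 28, 16, 21, 26]
arr[6]=16 <= 26: swap with position 4, array becomes [1, 24, 10, 13, 16, 28, 40, 21, 26]
arr[7]=21 <= 26: swap with position 5, array becomes [1, 24, 10, 13, 16, 21, 40, 28, 26]

Place pivot at position 6: [1, 24, 10, 13, 16, 21, 26, 28, 40]
Pivot position: 6

After partitioning with pivot 26, the array becomes [1, 24, 10, 13, 16, 21, 26, 28, 40]. The pivot is placed at index 6. All elements to the left of the pivot are <= 26, and all elements to the right are > 26.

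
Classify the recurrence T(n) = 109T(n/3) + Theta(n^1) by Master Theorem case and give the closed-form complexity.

Master Theorem for T(n) = 109T(n/3) + O(n^1):

a = 109, b = 3, c = 1
log_b(a) = log_3(109) = 4.2702

Case 1: c = 1 < log_3(109) = 4.2702
T(n) = O(n^(log_3 109))

For T(n) = 109T(n/3) + O(n^1): log_3(109) = 4.2702. This is Case 1 of the Master Theorem (c < log_b(a), work dominated by leaves), giving O(n^(log_3 109)).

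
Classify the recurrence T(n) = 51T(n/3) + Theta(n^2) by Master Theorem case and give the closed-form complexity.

Master Theorem for T(n) = 51T(n/3) + O(n^2):

a = 51, b = 3, c = 2
log_b(a) = log_3(51) = 3.5789

Case 1: c = 2 < log_3(51) = 3.5789
T(n) = O(n^(log_3 51))

For T(n) = 51T(n/3) + O(n^2): log_3(51) = 3.5789. This is Case 1 of the Master Theorem (c < log_b(a), work dominated by leaves), giving O(n^(log_3 51)).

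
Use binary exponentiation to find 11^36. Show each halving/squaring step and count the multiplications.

Computing 11^36 by squaring (build up from 11^1; each line after the first costs one multiplication):

11^1 = 11
11^2 = (11^1)^2 = 11^2 = 121
11^4 = (11^2)^2 = 121^2 = 14641
11^8 = (11^4)^2 = 14641^2 = 214358881
11^9 = 11 * 11^8 = 11 * 214358881 = 2357947691
11^18 = (11^9)^2 = 2357947691^2 = 5559917313492231481
11^36 = (11^18)^2 = 5559917313492231481^2 = 30912680532870672635673352936887453361

Result: 30912680532870672635673352936887453361
Multiplications needed: 6 (6 lines after 11^1)

11^36 = 30912680532870672635673352936887453361. Using exponentiation by squaring, this requires 6 multiplications. The key idea: if the exponent is even, square the half-power; if odd, multiply by the base once.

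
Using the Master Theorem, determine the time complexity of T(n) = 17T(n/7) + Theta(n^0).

Master Theorem for T(n) = 17T(n/7) + O(n^0):

a = 17, b = 7, c = 0
log_b(a) = log_7(17) = 1.4560

Case 1: c = 0 < log_7(17) = 1.4560
T(n) = O(n^(log_7 17))

For T(n) = 17T(n/7) + O(n^0): log_7(17) = 1.4560. This is Case 1 of the Master Theorem (c < log_b(a), work dominated by leaves), giving O(n^(log_7 17)).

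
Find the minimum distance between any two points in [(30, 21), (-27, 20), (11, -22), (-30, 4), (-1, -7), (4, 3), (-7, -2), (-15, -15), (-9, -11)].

Computing all pairwise distances among 9 points:

d((30, 21), (-27, 20)) = 57.0088
d((30, 21), (11, -22)) = 47.0106
d((30, 21), (-30, 4)) = 62.3618
d((30, 21), (-1, -7)) = 41.7732
d((30, 21), (4, 3)) = 31.6228
d((30, 21), (-7, -2)) = 43.566
d((30, 21), (-15, -15)) = 57.6281
d((30, 21), (-9, -11)) = 50.448
d((-27, 20), (11, -22)) = 56.6392
d((-27, 20), (-30, 4)) = 16.2788
d((-27, 20), (-1, -7)) = 37.4833
d((-27, 20), (4, 3)) = 35.3553
d((-27, 20), (-7, -2)) = 29.7321
d((-27, 20), (-15, -15)) = 37.0
d((-27, 20), (-9, -11)) = 35.8469
d((11, -22), (-30, 4)) = 48.5489
d((11, -22), (-1, -7)) = 19.2094
d((11, -22), (4, 3)) = 25.9615
d((11, -22), (-7, -2)) = 26.9072
d((11, -22), (-15, -15)) = 26.9258
d((11, -22), (-9, -11)) = 22.8254
d((-30, 4), (-1, -7)) = 31.0161
d((-30, 4), (4, 3)) = 34.0147
d((-30, 4), (-7, -2)) = 23.7697
d((-30, 4), (-15, -15)) = 24.2074
d((-30, 4), (-9, -11)) = 25.807
d((-1, -7), (4, 3)) = 11.1803
d((-1, -7), (-7, -2)) = 7.8102
d((-1, -7), (-15, -15)) = 16.1245
d((-1, -7), (-9, -11)) = 8.9443
d((4, 3), (-7, -2)) = 12.083
d((4, 3), (-15, -15)) = 26.1725
d((4, 3), (-9, -11)) = 19.105
d((-7, -2), (-15, -15)) = 15.2643
d((-7, -2), (-9, -11)) = 9.2195
d((-15, -15), (-9, -11)) = 7.2111 <-- minimum

Closest pair: (-15, -15) and (-9, -11) with distance 7.2111

The closest pair is (-15, -15) and (-9, -11) with Euclidean distance 7.2111. For 9 points, brute-force pairwise comparison is shown above. For large n, the divide-and-conquer algorithm (sort by x, recurse on halves, check the dividing strip) achieves O(n log n).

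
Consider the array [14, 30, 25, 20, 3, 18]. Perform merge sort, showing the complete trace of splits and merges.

Merge sort trace:

Split: [14, 30, 25, 20, 3, 18] -> [14, 30, 25] and [20, 3, 18]
  Split: [14, 30, 25] -> [14] and [30, 25]
    Split: [30, 25] -> [30] and [25]
    Merge: [30] + [25] -> [25, 30]
  Merge: [14] + [25, 30] -> [14, 25, 30]
  Split: [20, 3, 18] -> [20] and [3, 18]
    Split: [3, 18] -> [3] and [18]
    Merge: [3] + [18] -> [3, 18]
  Merge: [20] + [3, 18] -> [3, 18, 20]
Merge: [14, 25, 30] + [3, 18, 20] -> [3, 14, 18, 20, 25, 30]

Final sorted array: [3, 14, 18, 20, 25, 30]

The merge sort proceeds by recursively splitting the array and merging sorted halves.
After all merges, the sorted array is [3, 14, 18, 20, 25, 30].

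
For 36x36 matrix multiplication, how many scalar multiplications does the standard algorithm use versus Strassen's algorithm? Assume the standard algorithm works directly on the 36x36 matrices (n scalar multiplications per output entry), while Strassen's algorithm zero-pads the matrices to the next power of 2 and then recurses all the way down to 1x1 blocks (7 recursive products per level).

Matrix multiplication for 36x36 matrices:

Strassen's algorithm requires power-of-2 dimensions. Pad 36x36 to 64x64 (next power of 2).

Standard algorithm: 36^3 = 46656 multiplications
Strassen's algorithm: 7^(log2(64)) = 7^6 = 117649 multiplications
Difference: 46656 - 117649 = -70993 (Strassen uses MORE here due to padding overhead — for small or just-over-power-of-2 n, padding can outweigh the per-level savings)

Standard: 46656 multiplications (36^3). Strassen: 117649 multiplications (7^6, after padding to 64x64). Strassen reduces 8 recursive multiplications to 7 at each level.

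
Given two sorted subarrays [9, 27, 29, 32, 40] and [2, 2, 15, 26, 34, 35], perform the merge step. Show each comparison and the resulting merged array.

Merging process:

Compare 9 vs 2: take 2 from right. Merged: [2]
Compare 9 vs 2: take 2 from right. Merged: [2, 2]
Compare 9 vs 15: take 9 from left. Merged: [2, 2, 9]
Compare 27 vs 15: take 15 from right. Merged: [2, 2, 9, 15]
Compare 27 vs 26: take 26 from right. Merged: [2, 2, 9, 15, 26]
Compare 27 vs 34: take 27 from left. Merged: [2, 2, 9, 15, 26, 27]
Compare 29 vs 34: take 29 from left. Merged: [2, 2, 9, 15, 26, 27, 29]
Compare 32 vs 34: take 32 from left. Merged: [2, 2, 9, 15, 26, 27, 29, 32]
Compare 40 vs 34: take 34 from right. Merged: [2, 2, 9, 15, 26, 27, 29, 32, 34]
Compare 40 vs 35: take 35 from right. Merged: [2, 2, 9, 15, 26, 27, 29, 32, 34, 35]
Append remaining from left: [40]. Merged: [2, 2, 9, 15, 26, 27, 29, 32, 34, 35, 40]

Final merged array: [2, 2, 9, 15, 26, 27, 29, 32, 34, 35, 40]
Total comparisons: 10

The merged array is [2, 2, 9, 15, 26, 27, 29, 32, 34, 35, 40], requiring 10 comparisons. The merge step runs in O(n) time where n is the total number of elements.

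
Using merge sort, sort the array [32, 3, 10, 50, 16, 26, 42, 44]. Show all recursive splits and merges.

Merge sort trace:

Split: [32, 3, 10, 50, 16, 26, 42, 44] -> [32, 3, 10, 50] and [16, 26, 42, 44]
  Split: [32, 3, 10, 50] -> [32, 3] and [10, 50]
    Split: [32, 3] -> [32] and [3]
    Merge: [32] + [3] -> [3, 32]
    Split: [10, 50] -> [10] and [50]
    Merge: [10] + [50] -> [10, 50]
  Merge: [3, 32] + [10, 50] -> [3, 10, 32, 50]
  Split: [16, 26, 42, 44] -> [16, 26] and [42, 44]
    Split: [16, 26] -> [16] and [26]
    Merge: [16] + [26] -> [16, 26]
    Split: [42, 44] -> [42] and [44]
    Merge: [42] + [44] -> [42, 44]
  Merge: [16, 26] + [42, 44] -> [16, 26, 42, 44]
Merge: [3, 10, 32, 50] + [16, 26, 42, 44] -> [3, 10, 16, 26, 32, 42, 44, 50]

Final sorted array: [3, 10, 16, 26, 32, 42, 44, 50]

The merge sort proceeds by recursively splitting the array and merging sorted halves.
After all merges, the sorted array is [3, 10, 16, 26, 32, 42, 44, 50].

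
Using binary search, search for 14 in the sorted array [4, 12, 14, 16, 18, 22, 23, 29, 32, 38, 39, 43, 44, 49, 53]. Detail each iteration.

Binary search for 14 in [4, 12, 14, 16, 18, 22, 23, 29, 32, 38, 39, 43, 44, 49, 53]:

lo=0, hi=14, mid=7, arr[mid]=29 -> 29 > 14, search left half
lo=0, hi=6, mid=3, arr[mid]=16 -> 16 > 14, search left half
lo=0, hi=2, mid=1, arr[mid]=12 -> 12 < 14, search right half
lo=2, hi=2, mid=2, arr[mid]=14 -> Found target at index 2!

Binary search finds 14 at index 2 after 4 comparisons. The search repeatedly halves the search space by comparing with the middle element.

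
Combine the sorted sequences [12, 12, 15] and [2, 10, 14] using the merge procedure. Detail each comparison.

Merging process:

Compare 12 vs 2: take 2 from right. Merged: [2]
Compare 12 vs 10: take 10 from right. Merged: [2, 10]
Compare 12 vs 14: take 12 from left. Merged: [2, 10, 12]
Compare 12 vs 14: take 12 from left. Merged: [2, 10, 12, 12]
Compare 15 vs 14: take 14 from right. Merged: [2, 10, 12, 12, 14]
Append remaining from left: [15]. Merged: [2, 10, 12, 12, 14, 15]

Final merged array: [2, 10, 12, 12, 14, 15]
Total comparisons: 5

The merged array is [2, 10, 12, 12, 14, 15], requiring 5 comparisons. The merge step runs in O(n) time where n is the total number of elements.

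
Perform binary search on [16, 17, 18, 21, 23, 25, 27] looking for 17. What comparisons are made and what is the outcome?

Binary search for 17 in [16, 17, 18, 21, 23, 25, 27]:

lo=0, hi=6, mid=3, arr[mid]=21 -> 21 > 17, search left half
lo=0, hi=2, mid=1, arr[mid]=17 -> Found target at index 1!

Binary search finds 17 at index 1 after 2 comparisons. The search repeatedly halves the search space by comparing with the middle element.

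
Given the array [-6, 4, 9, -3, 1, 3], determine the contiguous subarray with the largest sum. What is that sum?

Using Kadane's algorithm on [-6, 4, 9, -3, 1, 3]:

Scanning through the array:
Position 1 (value 4): max_ending_here = 4, max_so_far = 4
Position 2 (value 9): max_ending_here = 13, max_so_far = 13
Position 3 (value -3): max_ending_here = 10, max_so_far = 13
Position 4 (value 1): max_ending_here = 11, max_so_far = 13
Position 5 (value 3): max_ending_here = 14, max_so_far = 14

Maximum subarray: [4, 9, -3, 1, 3]
Maximum sum: 14

The maximum subarray is [4, 9, -3, 1, 3] with sum 14. This subarray runs from index 1 to index 5.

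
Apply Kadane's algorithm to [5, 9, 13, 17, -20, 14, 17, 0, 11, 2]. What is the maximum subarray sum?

Using Kadane's algorithm on [5, 9, 13, 17, -20, 14, 17, 0, 11, 2]:

Scanning through the array:
Position 1 (value 9): max_ending_here = 14, max_so_far = 14
Position 2 (value 13): max_ending_here = 27, max_so_far = 27
Position 3 (value 17): max_ending_here = 44, max_so_far = 44
Position 4 (value -20): max_ending_here = 24, max_so_far = 44
Position 5 (value 14): max_ending_here = 38, max_so_far = 44
Position 6 (value 17): max_ending_here = 55, max_so_far = 55
Position 7 (value 0): max_ending_here = 55, max_so_far = 55
Position 8 (value 11): max_ending_here = 66, max_so_far = 66
Position 9 (value 2): max_ending_here = 68, max_so_far = 68

Maximum subarray: [5, 9, 13, 17, -20, 14, 17, 0, 11, 2]
Maximum sum: 68

The maximum subarray is [5, 9, 13, 17, -20, 14, 17, 0, 11, 2] with sum 68. This subarray runs from index 0 to index 9.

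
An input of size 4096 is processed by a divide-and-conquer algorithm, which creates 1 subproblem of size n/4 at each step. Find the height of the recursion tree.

For divide and conquer with division factor 4:

Problem sizes at each level:
Level 0: 4096
Level 1: 1024
Level 2: 256
Level 3: 64
Level 4: 16
Level 5: 4
Level 6: 1

The root is level 0 and the size-1 base case is level 6 (the tree spans levels 0 through 6, i.e. 7 levels counting the root), so the depth is the number of divisions: log_4(4096) = 6

The recursion tree depth is log_4(4096) = 6. At each level, the problem size is divided by 4, so it takes 6 divisions to reduce to a base case of size 1. The algorithm makes 1 recursive call at each level.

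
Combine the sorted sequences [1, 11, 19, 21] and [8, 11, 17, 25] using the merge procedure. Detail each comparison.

Merging process:

Compare 1 vs 8: take 1 from left. Merged: [1]
Compare 11 vs 8: take 8 from right. Merged: [1, 8]
Compare 11 vs 11: take 11 from left. Merged: [1, 8, 11]
Compare 19 vs 11: take 11 from right. Merged: [1, 8, 11, 11]
Compare 19 vs 17: take 17 from right. Merged: [1, 8, 11, 11, 17]
Compare 19 vs 25: take 19 from left. Merged: [1, 8, 11, 11, 17, 19]
Compare 21 vs 25: take 21 from left. Merged: [1, 8, 11, 11, 17, 19, 21]
Append remaining from right: [25]. Merged: [1, 8, 11, 11, 17, 19, 21, 25]

Final merged array: [1, 8, 11, 11, 17, 19, 21, 25]
Total comparisons: 7

The merged array is [1, 8, 11, 11, 17, 19, 21, 25], requiring 7 comparisons. The merge step runs in O(n) time where n is the total number of elements.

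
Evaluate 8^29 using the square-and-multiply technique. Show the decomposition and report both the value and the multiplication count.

Computing 8^29 by squaring (build up from 8^1; each line after the first costs one multiplication):

8^1 = 8
8^2 = (8^1)^2 = 8^2 = 64
8^3 = 8 * 8^2 = 8 * 64 = 512
8^6 = (8^3)^2 = 512^2 = 262144
8^7 = 8 * 8^6 = 8 * 262144 = 2097152
8^14 = (8^7)^2 = 2097152^2 = 4398046511104
8^28 = (8^14)^2 = 4398046511104^2 = 19342813113834066795298816
8^29 = 8 * 8^28 = 8 * 19342813113834066795298816 = 154742504910672534362390528

Result: 154742504910672534362390528
Multiplications needed: 7 (7 lines after 8^1)

8^29 = 154742504910672534362390528. Using exponentiation by squaring, this requires 7 multiplications. The key idea: if the exponent is even, square the half-power; if odd, multiply by the base once.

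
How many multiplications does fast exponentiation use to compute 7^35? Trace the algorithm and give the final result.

Computing 7^35 by squaring (build up from 7^1; each line after the first costs one multiplication):

7^1 = 7
7^2 = (7^1)^2 = 7^2 = 49
7^4 = (7^2)^2 = 49^2 = 2401
7^8 = (7^4)^2 = 2401^2 = 5764801
7^16 = (7^8)^2 = 5764801^2 = 33232930569601
7^17 = 7 * 7^16 = 7 * 33232930569601 = 232630513987207
7^34 = (7^17)^2 = 232630513987207^2 = 54116956037952111668959660849
7^35 = 7 * 7^34 = 7 * 54116956037952111668959660849 = 378818692265664781682717625943

Result: 378818692265664781682717625943
Multiplications needed: 7 (7 lines after 7^1)

7^35 = 378818692265664781682717625943. Using exponentiation by squaring, this requires 7 multiplications. The key idea: if the exponent is even, square the half-power; if odd, multiply by the base once.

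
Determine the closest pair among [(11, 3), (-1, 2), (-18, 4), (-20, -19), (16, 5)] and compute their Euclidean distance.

Computing all pairwise distances among 5 points:

d((11, 3), (-1, 2)) = 12.0416
d((11, 3), (-18, 4)) = 29.0172
d((11, 3), (-20, -19)) = 38.0132
d((11, 3), (16, 5)) = 5.3852 <-- minimum
d((-1, 2), (-18, 4)) = 17.1172
d((-1, 2), (-20, -19)) = 28.3196
d((-1, 2), (16, 5)) = 17.2627
d((-18, 4), (-20, -19)) = 23.0868
d((-18, 4), (16, 5)) = 34.0147
d((-20, -19), (16, 5)) = 43.2666

Closest pair: (11, 3) and (16, 5) with distance 5.3852

The closest pair is (11, 3) and (16, 5) with Euclidean distance 5.3852. For 5 points, brute-force pairwise comparison is shown above. For large n, the divide-and-conquer algorithm (sort by x, recurse on halves, check the dividing strip) achieves O(n log n).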